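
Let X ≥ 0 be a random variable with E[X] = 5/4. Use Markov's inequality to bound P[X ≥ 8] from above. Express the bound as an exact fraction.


μ = E[X] = 5/4, a = 8.
Markov: P[X ≥ 8] ≤ μ/a = (5/4)/8 = 5/32.
Numerically: ≈ 0.15625.
(Since a = 8 > μ = 1.25000, the bound 5/32 is < 1 and informative.)

P[X ≥ 8] ≤ 5/32 ≈ 0.15625.


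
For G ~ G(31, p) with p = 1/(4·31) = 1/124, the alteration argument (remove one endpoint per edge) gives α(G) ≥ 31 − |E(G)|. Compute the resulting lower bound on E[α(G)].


E[|E(G)|] = C(31, 2)·p = 465 · (1/124) = 15/4.
E[α(G)] ≥ n − E[|E(G)|] = 31 − 15/4 = 109/4.
Numerically: ≈ 27.250000.
(This is only a lower bound; the true E[α(G)] may be larger.)

E[α(G)] ≥ 109/4 ≈ 27.250000.


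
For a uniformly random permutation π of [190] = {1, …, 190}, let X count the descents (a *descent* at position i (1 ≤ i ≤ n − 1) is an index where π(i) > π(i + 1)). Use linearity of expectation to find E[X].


Write X = Σ X_I over i = 1, …, 189, with X_I the indicator of one descent.
There are 189 indicators.
For each fixed i, the pair (π(i), π(i+1)) is a uniformly random ordered pair of distinct values from {1, …, 190}; by symmetry P[π(i) > π(i+1)] = 1/2.
By linearity: E[X] = 189 · (1/2) = (190 − 1) · (1/2) = 189/2 ≈ 94.5000.

E[X] = 189/2 = 94.5000.


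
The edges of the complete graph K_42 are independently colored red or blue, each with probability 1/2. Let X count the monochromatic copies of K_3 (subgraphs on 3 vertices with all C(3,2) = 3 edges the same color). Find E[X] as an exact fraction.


Let X = Σ_S X_S over the C(42, 3) = 11480 subsets S of size 3, where X_S = 1 if the K_3 on S is monochromatic.
For a fixed S, the K_3 on S has C(3, 2) = 3 edges. P[all 3 edges red] = (1/2)^3, and likewise for blue, so P[monochromatic] = 2·(1/2)^3 = 2^{1 − 3} = 1/4.
By linearity: E[X] = C(42, 3) · 2^{1 − 3} = 11480 · 1/4 = 2870.
Numerically: E[X] ≈ 2870.00000.

E[X] = C(42,3)·2^(1−C(3,2)) = 2870 ≈ 2870.00000.


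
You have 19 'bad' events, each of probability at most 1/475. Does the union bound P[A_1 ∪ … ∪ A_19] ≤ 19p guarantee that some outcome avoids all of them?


Union bound: P[∪_{i=1}^{19} A_i] ≤ Σ_i P[A_i] ≤ 19·p = 19·(1/475) = 1/25.
Numerically: 1/25 ≈ 0.04000.
Is 1/25 < 1? YES.
Since P[∪ A_i] ≤ 1/25 < 1, the complement has P[∩ A_i^c] ≥ 1 − 1/25 = 24/25 > 0, so some outcome avoids every A_i.

19·p = 1/25 ≈ 0.04000; existence CERTIFIED by the union bound.


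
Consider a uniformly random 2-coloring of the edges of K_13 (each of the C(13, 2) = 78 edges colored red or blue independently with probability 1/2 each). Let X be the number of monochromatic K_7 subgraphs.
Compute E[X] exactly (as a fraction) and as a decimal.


Let X = Σ_S X_S over the C(13, 7) = 1716 subsets S of size 7, where X_S = 1 if the K_7 on S is monochromatic.
For a fixed S, the K_7 on S has C(7, 2) = 21 edges. P[all 21 edges red] = (1/2)^21, and likewise for blue, so P[monochromatic] = 2·(1/2)^21 = 2^{1 − 21} = 1/1048576.
By linearity: E[X] = C(13, 7) · 2^{1 − 21} = 1716 · 1/1048576 = 429/262144.
Numerically: E[X] ≈ 0.00164.

E[X] = C(13,7)·2^(1−C(7,2)) = 429/262144 ≈ 0.00164.


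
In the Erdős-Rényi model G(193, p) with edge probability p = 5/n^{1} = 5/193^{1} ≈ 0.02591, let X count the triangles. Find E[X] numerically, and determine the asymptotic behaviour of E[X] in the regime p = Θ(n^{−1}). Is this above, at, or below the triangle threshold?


Number of potential triangles: C(193, 3) = 1179616.
Each occurs with probability p³ ≈ (0.02591)³ ≈ 1.738754e-05.
By linearity: E[X] = C(193, 3)·p³ ≈ 1179616 · 1.738754e-05 ≈ 20.5106.
Here α = 1, so p = 5/n is exactly at the triangle threshold p ~ 1/n. Asymptotically E[X] → c³/6 = 5³/6 = 125/6 ≈ 20.8333, a bounded constant. In this regime the triangle count is asymptotically Poisson(c³/6).

E[X] ≈ 20.5106; in regime p = Θ(1/n^{1}) E[X] stays bounded (at the triangle threshold p ~ 1/n).


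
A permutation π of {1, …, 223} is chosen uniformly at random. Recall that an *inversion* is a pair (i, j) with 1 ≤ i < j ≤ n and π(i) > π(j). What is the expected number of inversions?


Write X = Σ X_I over the C(223, 2) = 24753 pairs i < j, with X_I the indicator of one inversion.
There are 24753 indicators.
For each fixed pair i < j, the values π(i) and π(j) are two distinct elements of {1, …, 223} in uniformly random order; by symmetry P[π(i) > π(j)] = 1/2.
By linearity: E[X] = 24753 · (1/2) = C(223, 2) · (1/2) = 24753/2 = 24753/2 ≈ 12376.5000.

E[X] = 24753/2 = 12376.5000.


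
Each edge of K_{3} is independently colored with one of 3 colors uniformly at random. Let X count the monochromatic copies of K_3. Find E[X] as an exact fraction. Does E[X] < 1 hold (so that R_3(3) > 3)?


E[X] = C(3, 3) · 3^{1 − 3} = 1 · 3^{−2} = 1/9.
As a reduced fraction: E[X] = 1/9 ≈ 0.1111111.
Is E[X] < 1? YES.
Since E[X] < 1, there exists a 3-coloring of K_{3} with no monochromatic K_3; hence R_3(3) > 3.

E[X] = 1/9 ≈ 0.1111111; E[X] < 1, so R_3(3) > 3.


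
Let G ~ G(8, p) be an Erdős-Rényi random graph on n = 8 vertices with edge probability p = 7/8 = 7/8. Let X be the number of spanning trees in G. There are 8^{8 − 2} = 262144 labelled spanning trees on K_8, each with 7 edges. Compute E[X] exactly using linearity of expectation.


K_8 has 8^{8 − 2} = 262144 labelled spanning trees.
For each such spanning tree H, let X_H = 1 if all 7 edges of H are present in G. Then P[X_H = 1] = p^{7} = (7/8)^{7} = 823543/2097152.
By linearity: E[X] = Σ_H E[X_H] = 262144 · p^{7} = 262144 · 823543/2097152 = 823543/8.
Numerically: E[X] ≈ 1.03e+05.

E[X] = 262144 · (7/8)^{7} = 823543/8 ≈ 1.03e+05.


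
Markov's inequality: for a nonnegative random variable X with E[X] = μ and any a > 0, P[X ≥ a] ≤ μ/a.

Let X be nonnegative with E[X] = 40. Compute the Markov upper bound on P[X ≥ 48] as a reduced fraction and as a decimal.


μ = E[X] = 40, a = 48.
Markov: P[X ≥ 48] ≤ μ/a = (40)/48 = 5/6.
Numerically: ≈ 0.833.
(Since a = 48 > μ = 40.000, the bound 5/6 is < 1 and informative.)

P[X ≥ 48] ≤ 5/6 ≈ 0.833.


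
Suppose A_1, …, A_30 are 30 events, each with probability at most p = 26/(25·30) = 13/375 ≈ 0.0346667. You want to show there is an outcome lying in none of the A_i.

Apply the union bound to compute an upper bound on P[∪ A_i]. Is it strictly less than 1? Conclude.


Union bound: P[∪_{i=1}^{30} A_i] ≤ Σ_i P[A_i] ≤ 30·p = 30·(13/375) = 26/25.
Numerically: 26/25 ≈ 1.0400000.
Is 26/25 < 1? NO.
Since the bound 26/25 is ≥ 1, the union bound is uninformative here; it does NOT by itself certify existence.

30·p = 26/25 ≈ 1.0400000; existence NOT certified by the union bound.


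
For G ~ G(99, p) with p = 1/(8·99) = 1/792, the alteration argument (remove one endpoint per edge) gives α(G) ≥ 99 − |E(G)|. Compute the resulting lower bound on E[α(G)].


E[|E(G)|] = C(99, 2)·p = 4851 · (1/792) = 49/8.
E[α(G)] ≥ n − E[|E(G)|] = 99 − 49/8 = 743/8.
Numerically: ≈ 92.8750.
(This is only a lower bound; the true E[α(G)] may be larger.)

E[α(G)] ≥ 743/8 ≈ 92.8750.


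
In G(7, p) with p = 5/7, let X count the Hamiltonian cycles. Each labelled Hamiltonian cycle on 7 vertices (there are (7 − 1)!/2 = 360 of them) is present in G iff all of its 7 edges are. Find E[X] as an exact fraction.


K_7 has (7 − 1)!/2 = 360 labelled Hamiltonian cycles.
For each such Hamiltonian cycle H, let X_H = 1 if all 7 edges of H are present in G. Then P[X_H = 1] = p^{7} = (5/7)^{7} = 78125/823543.
Summing the indicators: E[X] = Σ_H E[X_H] = 360 · p^{7} = 360 · 78125/823543 = 28125000/823543.
Numerically: E[X] ≈ 34.1512.

E[X] = 360 · (5/7)^{7} = 28125000/823543 ≈ 34.1512.


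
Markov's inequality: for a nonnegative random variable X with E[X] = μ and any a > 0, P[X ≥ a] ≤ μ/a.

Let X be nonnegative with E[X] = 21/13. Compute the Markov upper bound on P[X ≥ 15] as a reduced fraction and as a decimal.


μ = E[X] = 21/13, a = 15.
Markov: P[X ≥ 15] ≤ μ/a = (21/13)/15 = 7/65.
Numerically: ≈ 0.107692.
(Since a = 15 > μ = 1.615385, the bound 7/65 is < 1 and informative.)

P[X ≥ 15] ≤ 7/65 ≈ 0.107692.


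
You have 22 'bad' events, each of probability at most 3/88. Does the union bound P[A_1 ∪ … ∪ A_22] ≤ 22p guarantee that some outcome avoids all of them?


Union bound: P[∪_{i=1}^{22} A_i] ≤ Σ_i P[A_i] ≤ 22·p = 22·(3/88) = 3/4.
Numerically: 3/4 ≈ 0.750.
Is 3/4 < 1? YES.
Since P[∪ A_i] ≤ 3/4 < 1, the complement has P[∩ A_i^c] ≥ 1 − 3/4 = 1/4 > 0, so some outcome avoids every A_i.

22·p = 3/4 ≈ 0.750; existence CERTIFIED by the union bound.


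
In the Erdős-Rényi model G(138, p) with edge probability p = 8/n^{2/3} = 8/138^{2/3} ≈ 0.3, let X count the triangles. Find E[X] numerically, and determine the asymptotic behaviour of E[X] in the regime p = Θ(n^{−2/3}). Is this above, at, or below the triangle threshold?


Number of potential triangles: C(138, 3) = 428536.
Each occurs with probability p³ ≈ (0.3)³ ≈ 2.68851e-02.
By linearity: E[X] = C(138, 3)·p³ ≈ 428536 · 2.68851e-02 ≈ 11521.237.
Since α = 2/3 < 1, p = c/n^{2/3} ≫ 1/n is above the triangle threshold p ~ 1/n. Asymptotically E[X] ~ (c³/6)·n^{3(1−α)} = (8³/6)·n^{1} → ∞; triangles are abundant w.h.p.

E[X] ≈ 11521.237; in regime p = Θ(1/n^{2/3}) E[X] diverges (above the triangle threshold p ~ 1/n).


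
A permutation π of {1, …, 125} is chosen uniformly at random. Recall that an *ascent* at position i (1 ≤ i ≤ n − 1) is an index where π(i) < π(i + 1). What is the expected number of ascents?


Write X = Σ X_I over i = 1, …, 124, with X_I the indicator of one ascent.
There are 124 indicators.
For each fixed i, the pair (π(i), π(i+1)) is a uniformly random ordered pair of distinct values from {1, …, 125}; by symmetry P[π(i) < π(i+1)] = 1/2.
By linearity: E[X] = 124 · (1/2) = (125 − 1) · (1/2) = 62 ≈ 62.000.

E[X] = 62 = 62.000.


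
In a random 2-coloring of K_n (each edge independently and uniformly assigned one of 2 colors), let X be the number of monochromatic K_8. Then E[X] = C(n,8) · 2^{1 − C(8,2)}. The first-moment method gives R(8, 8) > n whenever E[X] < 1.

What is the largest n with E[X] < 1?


We need C(n, 8) · 2^{1 − 28} < 1, i.e. C(n, 8) < 2^{28 − 1} = 134217728.
Check values of n near the boundary:
  n = 41: C(41, 8) = 95548245; 95548245 < 134217728? YES
  n = 42: C(42, 8) = 118030185; 118030185 < 134217728? YES
  n = 43: C(43, 8) = 145008513; 145008513 < 134217728? NO
  n = 44: C(44, 8) = 177232627; 177232627 < 134217728? NO
The largest n with C(n, 8) < 134217728 is n = 42 (where E[X] = 118030185/134217728 ≈ 0.87939). Hence R(8, 8) > 42, i.e. R(8, 8) ≥ 43.

Largest n = 42; hence R(8, 8) > 42.


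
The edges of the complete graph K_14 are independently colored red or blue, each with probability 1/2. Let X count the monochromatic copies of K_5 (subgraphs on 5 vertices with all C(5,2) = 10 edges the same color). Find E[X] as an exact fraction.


Let X = Σ_S X_S over the C(14, 5) = 2002 subsets S of size 5, where X_S = 1 if the K_5 on S is monochromatic.
For a fixed S, the K_5 on S has C(5, 2) = 10 edges. P[all 10 edges red] = (1/2)^10, and likewise for blue, so P[monochromatic] = 2·(1/2)^10 = 2^{1 − 10} = 1/512.
Summing: E[X] = C(14, 5) · 2^{1 − 10} = 2002 · 1/512 = 1001/256.
Numerically: E[X] ≈ 3.91016.

E[X] = C(14,5)·2^(1−C(5,2)) = 1001/256 ≈ 3.91016.


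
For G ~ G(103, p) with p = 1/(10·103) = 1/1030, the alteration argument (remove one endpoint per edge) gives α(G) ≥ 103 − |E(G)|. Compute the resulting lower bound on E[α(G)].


E[|E(G)|] = C(103, 2)·p = 5253 · (1/1030) = 51/10.
E[α(G)] ≥ n − E[|E(G)|] = 103 − 51/10 = 979/10.
Numerically: ≈ 97.90000.
(This is only a lower bound; the true E[α(G)] may be larger.)

E[α(G)] ≥ 979/10 ≈ 97.90000.


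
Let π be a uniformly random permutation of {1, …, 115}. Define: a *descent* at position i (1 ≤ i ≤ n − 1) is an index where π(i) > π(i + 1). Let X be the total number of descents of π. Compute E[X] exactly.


Write X = Σ X_I over i = 1, …, 114, with X_I the indicator of one descent.
There are 114 indicators.
For each fixed i, the pair (π(i), π(i+1)) is a uniformly random ordered pair of distinct values from {1, …, 115}; by symmetry P[π(i) > π(i+1)] = 1/2.
By linearity: E[X] = 114 · (1/2) = (115 − 1) · (1/2) = 57 ≈ 57.0000.

E[X] = 57 = 57.0000.


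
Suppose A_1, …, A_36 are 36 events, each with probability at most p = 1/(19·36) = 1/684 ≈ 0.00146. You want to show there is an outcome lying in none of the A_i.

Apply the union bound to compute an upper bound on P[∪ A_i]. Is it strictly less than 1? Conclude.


Union bound: P[∪_{i=1}^{36} A_i] ≤ Σ_i P[A_i] ≤ 36·p = 36·(1/684) = 1/19.
Numerically: 1/19 ≈ 0.05263.
Is 1/19 < 1? YES.
Since P[∪ A_i] ≤ 1/19 < 1, the complement has P[∩ A_i^c] ≥ 1 − 1/19 = 18/19 > 0, so some outcome avoids every A_i.

36·p = 1/19 ≈ 0.05263; existence CERTIFIED by the union bound.


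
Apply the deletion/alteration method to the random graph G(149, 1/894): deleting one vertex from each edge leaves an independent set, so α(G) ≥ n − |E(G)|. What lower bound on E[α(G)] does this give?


E[|E(G)|] = C(149, 2)·p = 11026 · (1/894) = 37/3.
E[α(G)] ≥ n − E[|E(G)|] = 149 − 37/3 = 410/3.
Numerically: ≈ 136.6667.
(This is only a lower bound; the true E[α(G)] may be larger.)

E[α(G)] ≥ 410/3 ≈ 136.6667.


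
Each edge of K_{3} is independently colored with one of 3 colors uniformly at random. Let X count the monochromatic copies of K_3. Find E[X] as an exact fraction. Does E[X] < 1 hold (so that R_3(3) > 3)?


E[X] = C(3, 3) · 3^{1 − 3} = 1 · 3^{−2} = 1/9.
As a reduced fraction: E[X] = 1/9 ≈ 0.111111.
Is E[X] < 1? YES.
Since E[X] < 1, there exists a 3-coloring of K_{3} with no monochromatic K_3; hence R_3(3) > 3.

E[X] = 1/9 ≈ 0.111111; E[X] < 1, so R_3(3) > 3.


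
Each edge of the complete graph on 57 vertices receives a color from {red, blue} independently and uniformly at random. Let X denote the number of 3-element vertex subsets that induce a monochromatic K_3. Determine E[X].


Let X = Σ_S X_S over the C(57, 3) = 29260 subsets S of size 3, where X_S = 1 if the K_3 on S is monochromatic.
For a fixed S, the K_3 on S has C(3, 2) = 3 edges. P[all 3 edges red] = (1/2)^3, and likewise for blue, so P[monochromatic] = 2·(1/2)^3 = 2^{1 − 3} = 1/4.
By linearity: E[X] = C(57, 3) · 2^{1 − 3} = 29260 · 1/4 = 7315.
Numerically: E[X] ≈ 7315.00000.

E[X] = C(57,3)·2^(1−C(3,2)) = 7315 ≈ 7315.00000.


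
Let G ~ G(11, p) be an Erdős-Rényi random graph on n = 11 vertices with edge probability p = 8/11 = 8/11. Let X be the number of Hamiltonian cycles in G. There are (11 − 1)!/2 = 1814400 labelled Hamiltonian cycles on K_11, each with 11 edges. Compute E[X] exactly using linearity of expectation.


K_11 has (11 − 1)!/2 = 1814400 labelled Hamiltonian cycles.
For each such Hamiltonian cycle H, let X_H = 1 if all 11 edges of H are present in G. Then P[X_H = 1] = p^{11} = (8/11)^{11} = 8589934592/285311670611.
By linearity of expectation: E[X] = Σ_H E[X_H] = 1814400 · p^{11} = 1814400 · 8589934592/285311670611 = 15585577323724800/285311670611.
Numerically: E[X] ≈ 54626.

E[X] = 1814400 · (8/11)^{11} = 15585577323724800/285311670611 ≈ 54626.


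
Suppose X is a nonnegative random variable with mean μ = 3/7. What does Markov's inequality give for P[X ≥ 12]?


μ = E[X] = 3/7, a = 12.
Markov: P[X ≥ 12] ≤ μ/a = (3/7)/12 = 1/28.
Numerically: ≈ 0.036.
(Since a = 12 > μ = 0.429, the bound 1/28 is < 1 and informative.)

P[X ≥ 12] ≤ 1/28 ≈ 0.036.


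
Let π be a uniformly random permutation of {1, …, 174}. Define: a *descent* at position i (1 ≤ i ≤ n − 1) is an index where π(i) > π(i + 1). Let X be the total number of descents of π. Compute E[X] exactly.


Write X = Σ X_I over i = 1, …, 173, with X_I the indicator of one descent.
There are 173 indicators.
For each fixed i, the pair (π(i), π(i+1)) is a uniformly random ordered pair of distinct values from {1, …, 174}; by symmetry P[π(i) > π(i+1)] = 1/2.
By linearity: E[X] = 173 · (1/2) = (174 − 1) · (1/2) = 173/2 ≈ 86.5000.

E[X] = 173/2 = 86.5000.


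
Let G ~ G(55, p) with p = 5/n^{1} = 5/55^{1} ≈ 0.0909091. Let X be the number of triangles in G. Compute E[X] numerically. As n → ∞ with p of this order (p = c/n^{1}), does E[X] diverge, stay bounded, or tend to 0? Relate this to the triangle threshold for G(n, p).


Number of potential triangles: C(55, 3) = 26235.
Each occurs with probability p³ ≈ (0.0909091)³ ≈ 7.51314801e-04.
By linearity: E[X] = C(55, 3)·p³ ≈ 26235 · 7.51314801e-04 ≈ 19.710744.
Here α = 1, so p = 5/n is exactly at the triangle threshold p ~ 1/n. Asymptotically E[X] → c³/6 = 5³/6 = 125/6 ≈ 20.833333, a bounded constant. In this regime the triangle count is asymptotically Poisson(c³/6).

E[X] ≈ 19.710744; in regime p = Θ(1/n^{1}) E[X] stays bounded (at the triangle threshold p ~ 1/n).


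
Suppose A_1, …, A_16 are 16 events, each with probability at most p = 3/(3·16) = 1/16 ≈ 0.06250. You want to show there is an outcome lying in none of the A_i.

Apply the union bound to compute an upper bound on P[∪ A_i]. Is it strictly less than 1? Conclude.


Union bound: P[∪_{i=1}^{16} A_i] ≤ Σ_i P[A_i] ≤ 16·p = 16·(1/16) = 1.
Numerically: 1 ≈ 1.00000.
Is 1 < 1? NO.
Since the bound 1 is ≥ 1, the union bound is uninformative here; it does NOT by itself certify existence.

16·p = 1 ≈ 1.00000; existence NOT certified by the union bound.


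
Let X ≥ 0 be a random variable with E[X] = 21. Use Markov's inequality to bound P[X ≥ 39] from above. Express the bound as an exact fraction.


μ = E[X] = 21, a = 39.
Markov: P[X ≥ 39] ≤ μ/a = (21)/39 = 7/13.
Numerically: ≈ 0.538462.
(Since a = 39 > μ = 21.000000, the bound 7/13 is < 1 and informative.)

P[X ≥ 39] ≤ 7/13 ≈ 0.538462.


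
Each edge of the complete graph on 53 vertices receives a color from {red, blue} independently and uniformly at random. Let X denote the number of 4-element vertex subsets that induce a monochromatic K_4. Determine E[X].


Let X = Σ_S X_S over the C(53, 4) = 292825 subsets S of size 4, where X_S = 1 if the K_4 on S is monochromatic.
For a fixed S, the K_4 on S has C(4, 2) = 6 edges. P[all 6 edges red] = (1/2)^6, and likewise for blue, so P[monochromatic] = 2·(1/2)^6 = 2^{1 − 6} = 1/32.
By linearity of expectation: E[X] = C(53, 4) · 2^{1 − 6} = 292825 · 1/32 = 292825/32.
Numerically: E[X] ≈ 9150.7812.

E[X] = C(53,4)·2^(1−C(4,2)) = 292825/32 ≈ 9150.7812.


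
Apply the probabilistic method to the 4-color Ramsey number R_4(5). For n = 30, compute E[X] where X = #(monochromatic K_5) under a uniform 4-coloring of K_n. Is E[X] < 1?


E[X] = C(30, 5) · 4^{1 − 10} = 142506 · 4^{−9} = 142506/262144.
As a reduced fraction: E[X] = 71253/131072 ≈ 0.54362.
Is E[X] < 1? YES.
Since E[X] < 1, there exists a 4-coloring of K_{30} with no monochromatic K_5; hence R_4(5) > 30.

E[X] = 71253/131072 ≈ 0.54362; E[X] < 1, so R_4(5) > 30.


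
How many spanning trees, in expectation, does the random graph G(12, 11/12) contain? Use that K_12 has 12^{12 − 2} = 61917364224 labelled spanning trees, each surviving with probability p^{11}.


K_12 has 12^{12 − 2} = 61917364224 labelled spanning trees.
For each such spanning tree H, let X_H = 1 if all 11 edges of H are present in G. Then P[X_H = 1] = p^{11} = (11/12)^{11} = 285311670611/743008370688.
Summing the indicators: E[X] = Σ_H E[X_H] = 61917364224 · p^{11} = 61917364224 · 285311670611/743008370688 = 285311670611/12.
Numerically: E[X] ≈ 2.38e+10.

E[X] = 61917364224 · (11/12)^{11} = 285311670611/12 ≈ 2.38e+10.


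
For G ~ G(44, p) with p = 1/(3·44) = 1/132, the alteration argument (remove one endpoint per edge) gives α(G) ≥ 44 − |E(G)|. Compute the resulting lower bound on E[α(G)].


E[|E(G)|] = C(44, 2)·p = 946 · (1/132) = 43/6.
E[α(G)] ≥ n − E[|E(G)|] = 44 − 43/6 = 221/6.
Numerically: ≈ 36.833333.
(This is only a lower bound; the true E[α(G)] may be larger.)

E[α(G)] ≥ 221/6 ≈ 36.833333.


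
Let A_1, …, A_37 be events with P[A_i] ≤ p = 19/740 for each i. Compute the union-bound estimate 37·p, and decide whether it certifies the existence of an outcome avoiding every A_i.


Union bound: P[∪_{i=1}^{37} A_i] ≤ Σ_i P[A_i] ≤ 37·p = 37·(19/740) = 19/20.
Numerically: 19/20 ≈ 0.9500000.
Is 19/20 < 1? YES.
Since P[∪ A_i] ≤ 19/20 < 1, the complement has P[∩ A_i^c] ≥ 1 − 19/20 = 1/20 > 0, so some outcome avoids every A_i.

37·p = 19/20 ≈ 0.9500000; existence CERTIFIED by the union bound.


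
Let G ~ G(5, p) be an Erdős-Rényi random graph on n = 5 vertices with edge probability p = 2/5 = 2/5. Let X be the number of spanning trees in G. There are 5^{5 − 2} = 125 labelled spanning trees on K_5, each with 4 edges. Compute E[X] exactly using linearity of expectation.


K_5 has 5^{5 − 2} = 125 labelled spanning trees.
For each such spanning tree H, let X_H = 1 if all 4 edges of H are present in G. Then P[X_H = 1] = p^{4} = (2/5)^{4} = 16/625.
By linearity of expectation: E[X] = Σ_H E[X_H] = 125 · p^{4} = 125 · 16/625 = 16/5.
Numerically: E[X] ≈ 3.2.

E[X] = 125 · (2/5)^{4} = 16/5 ≈ 3.2.


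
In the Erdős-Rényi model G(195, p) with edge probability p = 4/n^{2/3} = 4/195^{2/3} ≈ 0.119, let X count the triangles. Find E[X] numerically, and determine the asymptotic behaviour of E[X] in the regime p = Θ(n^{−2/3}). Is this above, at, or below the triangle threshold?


Number of potential triangles: C(195, 3) = 1216865.
Each occurs with probability p³ ≈ (0.119)³ ≈ 1.68310e-03.
By linearity: E[X] = C(195, 3)·p³ ≈ 1216865 · 1.68310e-03 ≈ 2048.109.
Since α = 2/3 < 1, p = c/n^{2/3} ≫ 1/n is above the triangle threshold p ~ 1/n. Asymptotically E[X] ~ (c³/6)·n^{3(1−α)} = (4³/6)·n^{1} → ∞; triangles are abundant w.h.p.

E[X] ≈ 2048.109; in regime p = Θ(1/n^{2/3}) E[X] diverges (above the triangle threshold p ~ 1/n).


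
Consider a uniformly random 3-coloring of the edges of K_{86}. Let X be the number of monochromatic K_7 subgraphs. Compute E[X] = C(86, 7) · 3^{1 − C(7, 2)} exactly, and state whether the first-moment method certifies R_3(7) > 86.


E[X] = C(86, 7) · 3^{1 − 21} = 5373200880 · 3^{−20} = 5373200880/3486784401.
As a reduced fraction: E[X] = 199007440/129140163 ≈ 1.54102.
Is E[X] < 1? NO.
Since E[X] ≥ 1, the first-moment bound is inconclusive at n = 86; it does NOT by itself certify R_3(7) > 86.

E[X] = 199007440/129140163 ≈ 1.54102; E[X] ≥ 1; first-moment method inconclusive here.


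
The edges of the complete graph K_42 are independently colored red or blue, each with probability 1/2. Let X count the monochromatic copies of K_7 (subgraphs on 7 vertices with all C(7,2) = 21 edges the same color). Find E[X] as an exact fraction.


Let X = Σ_S X_S over the C(42, 7) = 26978328 subsets S of size 7, where X_S = 1 if the K_7 on S is monochromatic.
For a fixed S, the K_7 on S has C(7, 2) = 21 edges. P[all 21 edges red] = (1/2)^21, and likewise for blue, so P[monochromatic] = 2·(1/2)^21 = 2^{1 − 21} = 1/1048576.
By linearity: E[X] = C(42, 7) · 2^{1 − 21} = 26978328 · 1/1048576 = 3372291/131072.
Numerically: E[X] ≈ 25.7285.

E[X] = C(42,7)·2^(1−C(7,2)) = 3372291/131072 ≈ 25.7285.


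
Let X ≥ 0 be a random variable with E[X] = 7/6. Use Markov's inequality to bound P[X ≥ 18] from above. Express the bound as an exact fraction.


μ = E[X] = 7/6, a = 18.
Markov: P[X ≥ 18] ≤ μ/a = (7/6)/18 = 7/108.
Numerically: ≈ 0.064815.
(Since a = 18 > μ = 1.166667, the bound 7/108 is < 1 and informative.)

P[X ≥ 18] ≤ 7/108 ≈ 0.064815.


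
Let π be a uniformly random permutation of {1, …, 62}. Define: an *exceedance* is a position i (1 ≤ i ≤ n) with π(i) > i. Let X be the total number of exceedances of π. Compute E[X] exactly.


Write X = Σ_{i=1}^{62} X_i, where X_i = 1_{π(i) > i}.
For each fixed i, π(i) is uniform over {1, …, 62} (marginal of a uniform permutation), so P[π(i) > i] = (n − i)/n. Summing: Σ_{i=1}^{62} (n − i)/n = (0 + 1 + … + 61)/62 = 62(62 − 1)/(2·62) = (62 − 1)/2.
Hence E[X] = Σ_{i=1}^{62} (62 − i)/62 = 61/2 ≈ 30.500.

E[X] = 61/2 = 30.500.


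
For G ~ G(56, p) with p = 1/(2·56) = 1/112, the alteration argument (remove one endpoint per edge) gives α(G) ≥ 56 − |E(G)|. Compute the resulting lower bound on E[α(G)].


E[|E(G)|] = C(56, 2)·p = 1540 · (1/112) = 55/4.
E[α(G)] ≥ n − E[|E(G)|] = 56 − 55/4 = 169/4.
Numerically: ≈ 42.2500.
(This is only a lower bound; the true E[α(G)] may be larger.)

E[α(G)] ≥ 169/4 ≈ 42.2500.


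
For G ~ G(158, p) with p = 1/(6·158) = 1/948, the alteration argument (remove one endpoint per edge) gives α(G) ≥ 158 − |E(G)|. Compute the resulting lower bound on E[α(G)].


E[|E(G)|] = C(158, 2)·p = 12403 · (1/948) = 157/12.
E[α(G)] ≥ n − E[|E(G)|] = 158 − 157/12 = 1739/12.
Numerically: ≈ 144.9167.
(This is only a lower bound; the true E[α(G)] may be larger.)

E[α(G)] ≥ 1739/12 ≈ 144.9167.


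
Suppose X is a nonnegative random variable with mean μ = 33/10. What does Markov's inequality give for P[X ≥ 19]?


μ = E[X] = 33/10, a = 19.
Markov: P[X ≥ 19] ≤ μ/a = (33/10)/19 = 33/190.
Numerically: ≈ 0.17368.
(Since a = 19 > μ = 3.30000, the bound 33/190 is < 1 and informative.)

P[X ≥ 19] ≤ 33/190 ≈ 0.17368.


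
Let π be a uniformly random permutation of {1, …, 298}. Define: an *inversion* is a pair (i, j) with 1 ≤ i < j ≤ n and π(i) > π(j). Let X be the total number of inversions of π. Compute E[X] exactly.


Write X = Σ X_I over the C(298, 2) = 44253 pairs i < j, with X_I the indicator of one inversion.
There are 44253 indicators.
For each fixed pair i < j, the values π(i) and π(j) are two distinct elements of {1, …, 298} in uniformly random order; by symmetry P[π(i) > π(j)] = 1/2.
By linearity: E[X] = 44253 · (1/2) = C(298, 2) · (1/2) = 44253/2 = 44253/2 ≈ 22126.5000.

E[X] = 44253/2 = 22126.5000.


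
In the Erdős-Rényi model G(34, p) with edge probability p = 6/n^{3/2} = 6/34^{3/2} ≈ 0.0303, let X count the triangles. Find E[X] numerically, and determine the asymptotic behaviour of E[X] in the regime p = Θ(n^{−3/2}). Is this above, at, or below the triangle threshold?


Number of potential triangles: C(34, 3) = 5984.
Each occurs with probability p³ ≈ (0.0303)³ ≈ 2.77203e-05.
By linearity: E[X] = C(34, 3)·p³ ≈ 5984 · 2.77203e-05 ≈ 0.166.
Since α = 3/2 > 1, p = c/n^{3/2} = o(1/n) is below the triangle threshold p ~ 1/n. Asymptotically E[X] ~ (c³/6)·n^{3(1−α)} = (6³/6)·n^{-1.5} → 0, so by Markov's inequality G has no triangles w.h.p.

E[X] ≈ 0.166; in regime p = Θ(1/n^{3/2}) E[X] tends to 0 (below the triangle threshold p ~ 1/n).


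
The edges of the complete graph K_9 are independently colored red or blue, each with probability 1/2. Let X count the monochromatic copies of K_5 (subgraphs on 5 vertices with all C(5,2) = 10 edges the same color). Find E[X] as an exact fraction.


Let X = Σ_S X_S over the C(9, 5) = 126 subsets S of size 5, where X_S = 1 if the K_5 on S is monochromatic.
For a fixed S, the K_5 on S has C(5, 2) = 10 edges. P[all 10 edges red] = (1/2)^10, and likewise for blue, so P[monochromatic] = 2·(1/2)^10 = 2^{1 − 10} = 1/512.
Summing: E[X] = C(9, 5) · 2^{1 − 10} = 126 · 1/512 = 63/256.
Numerically: E[X] ≈ 0.2461.

E[X] = C(9,5)·2^(1−C(5,2)) = 63/256 ≈ 0.2461.


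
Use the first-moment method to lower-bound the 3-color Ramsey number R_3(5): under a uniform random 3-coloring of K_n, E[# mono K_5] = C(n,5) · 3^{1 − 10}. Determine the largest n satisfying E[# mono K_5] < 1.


We need C(n, 5) · 3^{1 − 10} < 1, i.e. C(n, 5) < 3^{10 − 1} = 19683.
Check values of n near the boundary:
  n = 18: C(18, 5) = 8568; 8568 < 19683? YES
  n = 19: C(19, 5) = 11628; 11628 < 19683? YES
  n = 20: C(20, 5) = 15504; 15504 < 19683? YES
  n = 21: C(21, 5) = 20349; 20349 < 19683? NO
  n = 22: C(22, 5) = 26334; 26334 < 19683? NO
The largest n with C(n, 5) < 19683 is n = 20 (where E[X] = 5168/6561 ≈ 0.7876848). Hence R_3(5) > 20, i.e. R_3(5) ≥ 21.

Largest n = 20; hence R_3(5) > 20.


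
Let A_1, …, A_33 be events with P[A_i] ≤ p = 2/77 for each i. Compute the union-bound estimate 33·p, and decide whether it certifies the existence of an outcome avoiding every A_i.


Union bound: P[∪_{i=1}^{33} A_i] ≤ Σ_i P[A_i] ≤ 33·p = 33·(2/77) = 6/7.
Numerically: 6/7 ≈ 0.85714.
Is 6/7 < 1? YES.
Since P[∪ A_i] ≤ 6/7 < 1, the complement has P[∩ A_i^c] ≥ 1 − 6/7 = 1/7 > 0, so some outcome avoids every A_i.

33·p = 6/7 ≈ 0.85714; existence CERTIFIED by the union bound.


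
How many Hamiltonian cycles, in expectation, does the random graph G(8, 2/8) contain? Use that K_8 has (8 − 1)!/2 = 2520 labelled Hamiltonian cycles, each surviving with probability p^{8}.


K_8 has (8 − 1)!/2 = 2520 labelled Hamiltonian cycles.
For each such Hamiltonian cycle H, let X_H = 1 if all 8 edges of H are present in G. Then P[X_H = 1] = p^{8} = (1/4)^{8} = 1/65536.
Summing the indicators: E[X] = Σ_H E[X_H] = 2520 · p^{8} = 2520 · 1/65536 = 315/8192.
Numerically: E[X] ≈ 0.038452.

E[X] = 2520 · (1/4)^{8} = 315/8192 ≈ 0.038452.


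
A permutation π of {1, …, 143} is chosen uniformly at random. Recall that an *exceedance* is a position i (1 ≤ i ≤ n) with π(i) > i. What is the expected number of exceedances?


Write X = Σ_{i=1}^{143} X_i, where X_i = 1_{π(i) > i}.
For each fixed i, π(i) is uniform over {1, …, 143} (marginal of a uniform permutation), so P[π(i) > i] = (n − i)/n. Summing: Σ_{i=1}^{143} (n − i)/n = (0 + 1 + … + 142)/143 = 143(143 − 1)/(2·143) = (143 − 1)/2.
Hence E[X] = Σ_{i=1}^{143} (143 − i)/143 = 71 ≈ 71.00000.

E[X] = 71 = 71.00000.


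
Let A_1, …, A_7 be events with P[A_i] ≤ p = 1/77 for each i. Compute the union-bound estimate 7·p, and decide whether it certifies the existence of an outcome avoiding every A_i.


Union bound: P[∪_{i=1}^{7} A_i] ≤ Σ_i P[A_i] ≤ 7·p = 7·(1/77) = 1/11.
Numerically: 1/11 ≈ 0.0909091.
Is 1/11 < 1? YES.
Since P[∪ A_i] ≤ 1/11 < 1, the complement has P[∩ A_i^c] ≥ 1 − 1/11 = 10/11 > 0, so some outcome avoids every A_i.

7·p = 1/11 ≈ 0.0909091; existence CERTIFIED by the union bound.


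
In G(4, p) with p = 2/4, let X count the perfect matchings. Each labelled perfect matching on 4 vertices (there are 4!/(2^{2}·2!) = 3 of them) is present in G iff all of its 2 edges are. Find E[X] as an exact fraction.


K_4 has 4!/(2^{2}·2!) = 3 labelled perfect matchings.
For each such perfect matching H, let X_H = 1 if all 2 edges of H are present in G. Then P[X_H = 1] = p^{2} = (1/2)^{2} = 1/4.
Summing the indicators: E[X] = Σ_H E[X_H] = 3 · p^{2} = 3 · 1/4 = 3/4.
Numerically: E[X] ≈ 0.75.

E[X] = 3 · (1/2)^{2} = 3/4 ≈ 0.75.


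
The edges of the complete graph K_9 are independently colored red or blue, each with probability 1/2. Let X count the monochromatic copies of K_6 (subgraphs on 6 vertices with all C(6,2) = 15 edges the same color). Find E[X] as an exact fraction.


Let X = Σ_S X_S over the C(9, 6) = 84 subsets S of size 6, where X_S = 1 if the K_6 on S is monochromatic.
For a fixed S, the K_6 on S has C(6, 2) = 15 edges. P[all 15 edges red] = (1/2)^15, and likewise for blue, so P[monochromatic] = 2·(1/2)^15 = 2^{1 − 15} = 1/16384.
By linearity: E[X] = C(9, 6) · 2^{1 − 15} = 84 · 1/16384 = 21/4096.
Numerically: E[X] ≈ 0.0051.

E[X] = C(9,6)·2^(1−C(6,2)) = 21/4096 ≈ 0.0051.


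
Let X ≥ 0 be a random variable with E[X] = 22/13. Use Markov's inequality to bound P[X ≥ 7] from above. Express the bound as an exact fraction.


μ = E[X] = 22/13, a = 7.
Markov: P[X ≥ 7] ≤ μ/a = (22/13)/7 = 22/91.
Numerically: ≈ 0.24176.
(Since a = 7 > μ = 1.69231, the bound 22/91 is < 1 and informative.)

P[X ≥ 7] ≤ 22/91 ≈ 0.24176.


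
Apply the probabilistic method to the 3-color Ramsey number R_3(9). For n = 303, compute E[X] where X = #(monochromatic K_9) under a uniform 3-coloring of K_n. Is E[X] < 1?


E[X] = C(303, 9) · 3^{1 − 36} = 52617706925494425 · 3^{−35} = 52617706925494425/50031545098999707.
As a reduced fraction: E[X] = 17539235641831475/16677181699666569 ≈ 1.052.
Is E[X] < 1? NO.
Since E[X] ≥ 1, the first-moment bound is inconclusive at n = 303; it does NOT by itself certify R_3(9) > 303.

E[X] = 17539235641831475/16677181699666569 ≈ 1.052; E[X] ≥ 1; first-moment method inconclusive here.


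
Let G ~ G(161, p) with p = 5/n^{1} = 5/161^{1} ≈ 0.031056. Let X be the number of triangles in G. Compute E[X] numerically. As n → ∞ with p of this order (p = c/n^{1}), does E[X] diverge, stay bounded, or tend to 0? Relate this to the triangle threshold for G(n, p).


Number of potential triangles: C(161, 3) = 682640.
Each occurs with probability p³ ≈ (0.031056)³ ≈ 2.9952452e-05.
By linearity: E[X] = C(161, 3)·p³ ≈ 682640 · 2.9952452e-05 ≈ 20.44674.
Here α = 1, so p = 5/n is exactly at the triangle threshold p ~ 1/n. Asymptotically E[X] → c³/6 = 5³/6 = 125/6 ≈ 20.83333, a bounded constant. In this regime the triangle count is asymptotically Poisson(c³/6).

E[X] ≈ 20.44674; in regime p = Θ(1/n^{1}) E[X] stays bounded (at the triangle threshold p ~ 1/n).


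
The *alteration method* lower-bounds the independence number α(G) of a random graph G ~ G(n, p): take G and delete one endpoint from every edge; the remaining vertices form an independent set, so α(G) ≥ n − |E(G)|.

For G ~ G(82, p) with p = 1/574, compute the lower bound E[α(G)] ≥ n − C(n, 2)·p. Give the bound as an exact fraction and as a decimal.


E[|E(G)|] = C(82, 2)·p = 3321 · (1/574) = 81/14.
E[α(G)] ≥ n − E[|E(G)|] = 82 − 81/14 = 1067/14.
Numerically: ≈ 76.21429.
(This is only a lower bound; the true E[α(G)] may be larger.)

E[α(G)] ≥ 1067/14 ≈ 76.21429.


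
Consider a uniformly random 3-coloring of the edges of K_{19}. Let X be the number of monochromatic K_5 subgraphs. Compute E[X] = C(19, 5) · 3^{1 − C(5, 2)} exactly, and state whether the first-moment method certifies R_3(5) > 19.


E[X] = C(19, 5) · 3^{1 − 10} = 11628 · 3^{−9} = 11628/19683.
As a reduced fraction: E[X] = 1292/2187 ≈ 0.590764.
Is E[X] < 1? YES.
Since E[X] < 1, there exists a 3-coloring of K_{19} with no monochromatic K_5; hence R_3(5) > 19.

E[X] = 1292/2187 ≈ 0.590764; E[X] < 1, so R_3(5) > 19.


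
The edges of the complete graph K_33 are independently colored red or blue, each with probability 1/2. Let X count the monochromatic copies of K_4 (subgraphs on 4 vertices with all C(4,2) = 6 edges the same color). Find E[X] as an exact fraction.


Let X = Σ_S X_S over the C(33, 4) = 40920 subsets S of size 4, where X_S = 1 if the K_4 on S is monochromatic.
For a fixed S, the K_4 on S has C(4, 2) = 6 edges. P[all 6 edges red] = (1/2)^6, and likewise for blue, so P[monochromatic] = 2·(1/2)^6 = 2^{1 − 6} = 1/32.
By linearity of expectation: E[X] = C(33, 4) · 2^{1 − 6} = 40920 · 1/32 = 5115/4.
Numerically: E[X] ≈ 1278.750000.

E[X] = C(33,4)·2^(1−C(4,2)) = 5115/4 ≈ 1278.750000.


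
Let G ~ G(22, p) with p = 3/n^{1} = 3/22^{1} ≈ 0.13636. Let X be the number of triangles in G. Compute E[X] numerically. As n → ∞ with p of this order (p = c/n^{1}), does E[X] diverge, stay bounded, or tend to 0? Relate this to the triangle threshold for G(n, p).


Number of potential triangles: C(22, 3) = 1540.
Each occurs with probability p³ ≈ (0.13636)³ ≈ 2.5356875e-03.
By linearity: E[X] = C(22, 3)·p³ ≈ 1540 · 2.5356875e-03 ≈ 3.90496.
Here α = 1, so p = 3/n is exactly at the triangle threshold p ~ 1/n. Asymptotically E[X] → c³/6 = 3³/6 = 9/2 ≈ 4.50000, a bounded constant. In this regime the triangle count is asymptotically Poisson(c³/6).

E[X] ≈ 3.90496; in regime p = Θ(1/n^{1}) E[X] stays bounded (at the triangle threshold p ~ 1/n).


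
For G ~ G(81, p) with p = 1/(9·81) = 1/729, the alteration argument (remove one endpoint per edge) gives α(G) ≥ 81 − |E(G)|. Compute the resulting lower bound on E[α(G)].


E[|E(G)|] = C(81, 2)·p = 3240 · (1/729) = 40/9.
E[α(G)] ≥ n − E[|E(G)|] = 81 − 40/9 = 689/9.
Numerically: ≈ 76.5556.
(This is only a lower bound; the true E[α(G)] may be larger.)

E[α(G)] ≥ 689/9 ≈ 76.5556.


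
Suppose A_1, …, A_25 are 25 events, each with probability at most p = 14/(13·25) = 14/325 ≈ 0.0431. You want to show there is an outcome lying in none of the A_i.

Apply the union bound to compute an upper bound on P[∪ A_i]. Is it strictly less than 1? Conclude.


Union bound: P[∪_{i=1}^{25} A_i] ≤ Σ_i P[A_i] ≤ 25·p = 25·(14/325) = 14/13.
Numerically: 14/13 ≈ 1.0769.
Is 14/13 < 1? NO.
Since the bound 14/13 is ≥ 1, the union bound is uninformative here; it does NOT by itself certify existence.

25·p = 14/13 ≈ 1.0769; existence NOT certified by the union bound.


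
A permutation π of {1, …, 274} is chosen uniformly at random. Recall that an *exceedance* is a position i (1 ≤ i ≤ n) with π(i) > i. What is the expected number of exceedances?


Write X = Σ_{i=1}^{274} X_i, where X_i = 1_{π(i) > i}.
For each fixed i, π(i) is uniform over {1, …, 274} (marginal of a uniform permutation), so P[π(i) > i] = (n − i)/n. Summing: Σ_{i=1}^{274} (n − i)/n = (0 + 1 + … + 273)/274 = 274(274 − 1)/(2·274) = (274 − 1)/2.
Hence E[X] = Σ_{i=1}^{274} (274 − i)/274 = 273/2 ≈ 136.5000.

E[X] = 273/2 = 136.5000.


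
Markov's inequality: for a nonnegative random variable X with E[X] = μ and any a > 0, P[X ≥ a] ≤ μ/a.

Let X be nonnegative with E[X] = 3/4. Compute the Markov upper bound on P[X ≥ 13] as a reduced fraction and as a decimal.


μ = E[X] = 3/4, a = 13.
Markov: P[X ≥ 13] ≤ μ/a = (3/4)/13 = 3/52.
Numerically: ≈ 0.05769.
(Since a = 13 > μ = 0.75000, the bound 3/52 is < 1 and informative.)

P[X ≥ 13] ≤ 3/52 ≈ 0.05769.


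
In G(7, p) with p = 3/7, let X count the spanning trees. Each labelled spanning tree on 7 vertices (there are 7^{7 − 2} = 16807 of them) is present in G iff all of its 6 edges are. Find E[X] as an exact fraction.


K_7 has 7^{7 − 2} = 16807 labelled spanning trees.
For each such spanning tree H, let X_H = 1 if all 6 edges of H are present in G. Then P[X_H = 1] = p^{6} = (3/7)^{6} = 729/117649.
By linearity of expectation: E[X] = Σ_H E[X_H] = 16807 · p^{6} = 16807 · 729/117649 = 729/7.
Numerically: E[X] ≈ 104.1.

E[X] = 16807 · (3/7)^{6} = 729/7 ≈ 104.1.


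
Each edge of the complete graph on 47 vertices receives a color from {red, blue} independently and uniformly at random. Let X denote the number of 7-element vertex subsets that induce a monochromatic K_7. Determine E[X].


Let X = Σ_S X_S over the C(47, 7) = 62891499 subsets S of size 7, where X_S = 1 if the K_7 on S is monochromatic.
For a fixed S, the K_7 on S has C(7, 2) = 21 edges. P[all 21 edges red] = (1/2)^21, and likewise for blue, so P[monochromatic] = 2·(1/2)^21 = 2^{1 − 21} = 1/1048576.
By linearity: E[X] = C(47, 7) · 2^{1 − 21} = 62891499 · 1/1048576 = 62891499/1048576.
Numerically: E[X] ≈ 59.978007.

E[X] = C(47,7)·2^(1−C(7,2)) = 62891499/1048576 ≈ 59.978007.


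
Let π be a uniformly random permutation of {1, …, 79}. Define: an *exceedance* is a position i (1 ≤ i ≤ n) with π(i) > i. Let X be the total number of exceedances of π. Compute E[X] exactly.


Write X = Σ_{i=1}^{79} X_i, where X_i = 1_{π(i) > i}.
For each fixed i, π(i) is uniform over {1, …, 79} (marginal of a uniform permutation), so P[π(i) > i] = (n − i)/n. Summing: Σ_{i=1}^{79} (n − i)/n = (0 + 1 + … + 78)/79 = 79(79 − 1)/(2·79) = (79 − 1)/2.
Hence E[X] = Σ_{i=1}^{79} (79 − i)/79 = 39 ≈ 39.0000.

E[X] = 39 = 39.0000.
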